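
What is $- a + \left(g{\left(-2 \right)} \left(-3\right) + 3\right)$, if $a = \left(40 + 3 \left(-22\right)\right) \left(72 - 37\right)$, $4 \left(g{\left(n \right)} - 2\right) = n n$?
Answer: $904$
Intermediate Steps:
$g{\left(n \right)} = 2 + \frac{n^{2}}{4}$ ($g{\left(n \right)} = 2 + \frac{n n}{4} = 2 + \frac{n^{2}}{4}$)
$a = -910$ ($a = \left(40 - 66\right) 35 = \left(-26\right) 35 = -910$)
$- a + \left(g{\left(-2 \right)} \left(-3\right) + 3\right) = \left(-1\right) \left(-910\right) + \left(\left(2 + \frac{\left(-2\right)^{2}}{4}\right) \left(-3\right) + 3\right) = 910 + \left(\left(2 + \frac{1}{4} \cdot 4\right) \left(-3\right) + 3\right) = 910 + \left(\left(2 + 1\right) \left(-3\right) + 3\right) = 910 + \left(3 \left(-3\right) + 3\right) = 910 + \left(-9 + 3\right) = 910 - 6 = 904$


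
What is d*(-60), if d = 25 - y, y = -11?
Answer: -2160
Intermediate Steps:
d = 36 (d = 25 - 1*(-11) = 25 + 11 = 36)
d*(-60) = 36*(-60) = -2160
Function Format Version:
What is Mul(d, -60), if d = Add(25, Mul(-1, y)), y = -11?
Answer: -2160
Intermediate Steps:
d = 36 (d = Add(25, Mul(-1, -11)) = Add(25, 11) = 36)
Mul(d, -60) = Mul(36, -60) = -2160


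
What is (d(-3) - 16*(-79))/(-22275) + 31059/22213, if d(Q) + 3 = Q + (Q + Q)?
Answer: 664028549/494794575 ≈ 1.3420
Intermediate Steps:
d(Q) = -3 + 3*Q (d(Q) = -3 + (Q + (Q + Q)) = -3 + (Q + 2*Q) = -3 + 3*Q)
(d(-3) - 16*(-79))/(-22275) + 31059/22213 = ((-3 + 3*(-3)) - 16*(-79))/(-22275) + 31059/22213 = ((-3 - 9) + 1264)*(-1/22275) + 31059*(1/22213) = (-12 + 1264)*(-1/22275) + 31059/22213 = 1252*(-1/22275) + 31059/22213 = -1252/22275 + 31059/22213 = 664028549/494794575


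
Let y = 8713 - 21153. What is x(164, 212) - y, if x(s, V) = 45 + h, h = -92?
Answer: 12393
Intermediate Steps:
x(s, V) = -47 (x(s, V) = 45 - 92 = -47)
y = -12440
x(164, 212) - y = -47 - 1*(-12440) = -47 + 12440 = 12393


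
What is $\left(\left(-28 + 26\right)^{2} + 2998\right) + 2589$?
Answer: $5591$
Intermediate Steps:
$\left(\left(-28 + 26\right)^{2} + 2998\right) + 2589 = \left(\left(-2\right)^{2} + 2998\right) + 2589 = \left(4 + 2998\right) + 2589 = 3002 + 2589 = 5591$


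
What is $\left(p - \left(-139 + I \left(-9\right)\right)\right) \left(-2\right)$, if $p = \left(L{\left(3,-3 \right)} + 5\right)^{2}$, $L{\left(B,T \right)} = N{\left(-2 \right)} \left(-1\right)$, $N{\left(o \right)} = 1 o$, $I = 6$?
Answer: $-484$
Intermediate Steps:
$N{\left(o \right)} = o$
$L{\left(B,T \right)} = 2$ ($L{\left(B,T \right)} = \left(-2\right) \left(-1\right) = 2$)
$p = 49$ ($p = \left(2 + 5\right)^{2} = 7^{2} = 49$)
$\left(p - \left(-139 + I \left(-9\right)\right)\right) \left(-2\right) = \left(49 + \left(139 - 6 \left(-9\right)\right)\right) \left(-2\right) = \left(49 + \left(139 - -54\right)\right) \left(-2\right) = \left(49 + \left(139 + 54\right)\right) \left(-2\right) = \left(49 + 193\right) \left(-2\right) = 242 \left(-2\right) = -484$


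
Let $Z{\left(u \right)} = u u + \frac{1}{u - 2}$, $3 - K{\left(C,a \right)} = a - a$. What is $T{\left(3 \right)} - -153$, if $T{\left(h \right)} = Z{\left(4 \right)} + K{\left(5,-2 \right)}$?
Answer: $\frac{345}{2} \approx 172.5$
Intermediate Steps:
$K{\left(C,a \right)} = 3$ ($K{\left(C,a \right)} = 3 - \left(a - a\right) = 3 - 0 = 3 + 0 = 3$)
$Z{\left(u \right)} = u^{2} + \frac{1}{-2 + u}$
$T{\left(h \right)} = \frac{39}{2}$ ($T{\left(h \right)} = \frac{1 + 4^{3} - 2 \cdot 4^{2}}{-2 + 4} + 3 = \frac{1 + 64 - 32}{2} + 3 = \frac{1}{2} \cdot 33 + 3 = \frac{33}{2} + 3 = \frac{39}{2}$)
$T{\left(3 \right)} - -153 = \frac{39}{2} - -153 = \frac{39}{2} + 153 = \frac{345}{2}$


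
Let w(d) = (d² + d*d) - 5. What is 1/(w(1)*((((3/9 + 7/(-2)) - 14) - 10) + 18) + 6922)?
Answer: 2/13899 ≈ 0.00014390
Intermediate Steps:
w(d) = -5 + 2*d² (w(d) = (d² + d²) - 5 = 2*d² - 5 = -5 + 2*d²)
1/(w(1)*((((3/9 + 7/(-2)) - 14) - 10) + 18) + 6922) = 1/((-5 + 2*1²)*((((3/9 + 7/(-2)) - 14) - 10) + 18) + 6922) = 1/((-5 + 2*1)*((((3*(⅑) + 7*(-½)) - 14) - 10) + 18) + 6922) = 1/((-5 + 2)*((((⅓ - 7/2) - 14) - 10) + 18) + 6922) = 1/(-3*(((-19/6 - 14) - 10) + 18) + 6922) = 1/(-3*((-103/6 - 10) + 18) + 6922) = 1/(-3*(-163/6 + 18) + 6922) = 1/(-3*(-55/6) + 6922) = 1/(55/2 + 6922) = 1/(13899/2) = 2/13899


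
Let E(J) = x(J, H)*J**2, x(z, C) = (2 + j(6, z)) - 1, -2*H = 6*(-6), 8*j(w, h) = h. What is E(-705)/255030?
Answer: -23095095/136016 ≈ -169.80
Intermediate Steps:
j(w, h) = h/8
H = 18 (H = -3*(-6) = -1/2*(-36) = 18)
x(z, C) = 1 + z/8 (x(z, C) = (2 + z/8) - 1 = 1 + z/8)
E(J) = J**2*(1 + J/8) (E(J) = (1 + J/8)*J**2 = J**2*(1 + J/8))
E(-705)/255030 = ((1/8)*(-705)**2*(8 - 705))/255030 = ((1/8)*497025*(-697))*(1/255030) = -346426425/8*1/255030 = -23095095/136016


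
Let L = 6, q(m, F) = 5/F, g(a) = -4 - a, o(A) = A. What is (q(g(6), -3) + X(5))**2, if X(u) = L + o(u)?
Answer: 784/9 ≈ 87.111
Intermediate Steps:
X(u) = 6 + u
(q(g(6), -3) + X(5))**2 = (5/(-3) + (6 + 5))**2 = (5*(-1/3) + 11)**2 = (-5/3 + 11)**2 = (28/3)**2 = 784/9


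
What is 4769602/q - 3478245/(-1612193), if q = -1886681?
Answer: -1127180202341/3041693901433 ≈ -0.37058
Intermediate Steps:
4769602/q - 3478245/(-1612193) = 4769602/(-1886681) - 3478245/(-1612193) = 4769602*(-1/1886681) - 3478245*(-1/1612193) = -4769602/1886681 + 3478245/1612193 = -1127180202341/3041693901433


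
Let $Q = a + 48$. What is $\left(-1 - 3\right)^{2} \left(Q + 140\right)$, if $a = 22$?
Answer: $3360$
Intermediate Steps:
$Q = 70$ ($Q = 22 + 48 = 70$)
$\left(-1 - 3\right)^{2} \left(Q + 140\right) = \left(-1 - 3\right)^{2} \left(70 + 140\right) = \left(-4\right)^{2} \cdot 210 = 16 \cdot 210 = 3360$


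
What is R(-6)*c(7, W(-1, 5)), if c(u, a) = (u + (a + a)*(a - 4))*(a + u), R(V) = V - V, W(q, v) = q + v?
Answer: 0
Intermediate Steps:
R(V) = 0
c(u, a) = (a + u)*(u + 2*a*(-4 + a)) (c(u, a) = (u + (2*a)*(-4 + a))*(a + u) = (u + 2*a*(-4 + a))*(a + u) = (a + u)*(u + 2*a*(-4 + a)))
R(-6)*c(7, W(-1, 5)) = 0*(7**2 - 8*(-1 + 5)**2 + 2*(-1 + 5)**3 - 7*(-1 + 5)*7 + 2*7*(-1 + 5)**2) = 0*(49 - 8*4**2 + 2*4**3 - 7*4*7 + 2*7*4**2) = 0*(49 - 8*16 + 2*64 - 196 + 2*7*16) = 0*(49 - 128 + 128 - 196 + 224) = 0*77 = 0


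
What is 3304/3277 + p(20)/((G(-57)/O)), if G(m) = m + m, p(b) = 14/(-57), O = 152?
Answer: 748496/560367 ≈ 1.3357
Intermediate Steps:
p(b) = -14/57 (p(b) = 14*(-1/57) = -14/57)
G(m) = 2*m
3304/3277 + p(20)/((G(-57)/O)) = 3304/3277 - 14/(57*((2*(-57))/152)) = 3304*(1/3277) - 14/(57*((-114*1/152))) = 3304/3277 - 14/(57*(-¾)) = 3304/3277 - 14/57*(-4/3) = 3304/3277 + 56/171 = 748496/560367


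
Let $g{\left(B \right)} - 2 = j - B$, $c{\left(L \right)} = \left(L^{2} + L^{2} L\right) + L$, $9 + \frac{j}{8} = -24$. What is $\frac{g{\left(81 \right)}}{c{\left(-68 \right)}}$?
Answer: $\frac{7}{6324} \approx 0.0011069$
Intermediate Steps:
$j = -264$ ($j = -72 + 8 \left(-24\right) = -72 - 192 = -264$)
$c{\left(L \right)} = L + L^{2} + L^{3}$ ($c{\left(L \right)} = \left(L^{2} + L^{3}\right) + L = L + L^{2} + L^{3}$)
$g{\left(B \right)} = -262 - B$ ($g{\left(B \right)} = 2 - \left(264 + B\right) = -262 - B$)
$\frac{g{\left(81 \right)}}{c{\left(-68 \right)}} = \frac{-262 - 81}{\left(-68\right) \left(1 - 68 + \left(-68\right)^{2}\right)} = \frac{-262 - 81}{\left(-68\right) \left(1 - 68 + 4624\right)} = - \frac{343}{\left(-68\right) 4557} = - \frac{343}{-309876} = \left(-343\right) \left(- \frac{1}{309876}\right) = \frac{7}{6324}$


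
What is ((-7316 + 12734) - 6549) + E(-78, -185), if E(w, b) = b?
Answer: -1316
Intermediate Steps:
((-7316 + 12734) - 6549) + E(-78, -185) = ((-7316 + 12734) - 6549) - 185 = (5418 - 6549) - 185 = -1131 - 185 = -1316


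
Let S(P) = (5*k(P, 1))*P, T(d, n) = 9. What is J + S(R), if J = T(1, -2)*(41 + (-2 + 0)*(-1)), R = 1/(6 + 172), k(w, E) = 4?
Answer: 34453/89 ≈ 387.11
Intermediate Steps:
R = 1/178 ≈ 0.0056180
S(P) = 20*P (S(P) = (5*4)*P = 20*P)
J = 387 (J = 9*(41 + (-2 + 0)*(-1)) = 9*(41 - 2*(-1)) = 9*(41 + 2) = 9*43 = 387)
J + S(R) = 387 + 20*(1/178) = 387 + 10/89 = 34453/89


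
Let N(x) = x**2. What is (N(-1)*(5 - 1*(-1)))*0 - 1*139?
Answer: -139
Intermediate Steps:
(N(-1)*(5 - 1*(-1)))*0 - 1*139 = ((-1)**2*(5 - 1*(-1)))*0 - 1*139 = (1*(5 + 1))*0 - 139 = (1*6)*0 - 139 = 6*0 - 139 = 0 - 139 = -139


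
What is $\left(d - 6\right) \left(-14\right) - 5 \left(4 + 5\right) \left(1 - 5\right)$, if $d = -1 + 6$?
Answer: $2520$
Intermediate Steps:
$d = 5$
$\left(d - 6\right) \left(-14\right) - 5 \left(4 + 5\right) \left(1 - 5\right) = \left(5 - 6\right) \left(-14\right) - 5 \left(4 + 5\right) \left(1 - 5\right) = \left(5 - 6\right) \left(-14\right) \left(-5\right) 9 \left(-4\right) = \left(-1\right) \left(-14\right) \left(\left(-45\right) \left(-4\right)\right) = 14 \cdot 180 = 2520$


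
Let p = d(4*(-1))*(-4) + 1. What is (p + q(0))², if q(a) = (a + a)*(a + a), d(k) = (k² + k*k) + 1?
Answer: 17161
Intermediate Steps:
d(k) = 1 + 2*k² (d(k) = (k² + k²) + 1 = 2*k² + 1 = 1 + 2*k²)
p = -131 (p = (1 + 2*(4*(-1))²)*(-4) + 1 = (1 + 2*(-4)²)*(-4) + 1 = (1 + 2*16)*(-4) + 1 = (1 + 32)*(-4) + 1 = 33*(-4) + 1 = -132 + 1 = -131)
q(a) = 4*a² (q(a) = (2*a)*(2*a) = 4*a²)
(p + q(0))² = (-131 + 4*0²)² = (-131 + 4*0)² = (-131 + 0)² = (-131)² = 17161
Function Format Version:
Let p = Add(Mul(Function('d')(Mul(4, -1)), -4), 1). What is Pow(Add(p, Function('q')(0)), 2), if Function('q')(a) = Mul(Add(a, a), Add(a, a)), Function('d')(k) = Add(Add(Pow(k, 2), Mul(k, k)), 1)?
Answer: 17161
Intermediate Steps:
Function('d')(k) = Add(1, Mul(2, Pow(k, 2))) (Function('d')(k) = Add(Add(Pow(k, 2), Pow(k, 2)), 1) = Add(Mul(2, Pow(k, 2)), 1) = Add(1, Mul(2, Pow(k, 2))))
p = -131 (p = Add(Mul(Add(1, Mul(2, Pow(Mul(4, -1), 2))), -4), 1) = Add(Mul(Add(1, Mul(2, Pow(-4, 2))), -4), 1) = Add(Mul(Add(1, Mul(2, 16)), -4), 1) = Add(Mul(Add(1, 32), -4), 1) = Add(Mul(33, -4), 1) = Add(-132, 1) = -131)
Function('q')(a) = Mul(4, Pow(a, 2)) (Function('q')(a) = Mul(Mul(2, a), Mul(2, a)) = Mul(4, Pow(a, 2)))
Pow(Add(p, Function('q')(0)), 2) = Pow(Add(-131, Mul(4, Pow(0, 2))), 2) = Pow(Add(-131, Mul(4, 0)), 2) = Pow(Add(-131, 0), 2) = Pow(-131, 2) = 17161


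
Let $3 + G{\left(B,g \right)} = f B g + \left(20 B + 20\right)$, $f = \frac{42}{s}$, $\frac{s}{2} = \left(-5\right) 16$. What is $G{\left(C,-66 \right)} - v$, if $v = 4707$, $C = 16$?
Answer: $- \frac{20464}{5} \approx -4092.8$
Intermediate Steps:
$s = -160$ ($s = 2 \left(\left(-5\right) 16\right) = 2 \left(-80\right) = -160$)
$f = - \frac{21}{80}$ ($f = \frac{42}{-160} = 42 \left(- \frac{1}{160}\right) = - \frac{21}{80} \approx -0.2625$)
$G{\left(B,g \right)} = 17 + 20 B - \frac{21 B g}{80}$ ($G{\left(B,g \right)} = -3 + \left(- \frac{21 B}{80} g + \left(20 B + 20\right)\right) = -3 - \left(-20 - 20 B + \frac{21 B g}{80}\right) = -3 + \left(20 + 20 B - \frac{21 B g}{80}\right) = 17 + 20 B - \frac{21 B g}{80}$)
$G{\left(C,-66 \right)} - v = \left(17 + 20 \cdot 16 - \frac{21}{5} \left(-66\right)\right) - 4707 = \left(17 + 320 + \frac{1386}{5}\right) - 4707 = \frac{3071}{5} - 4707 = - \frac{20464}{5}$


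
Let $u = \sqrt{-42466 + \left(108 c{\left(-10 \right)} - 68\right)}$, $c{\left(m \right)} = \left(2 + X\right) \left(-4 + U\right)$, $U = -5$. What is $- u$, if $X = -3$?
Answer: $- 3 i \sqrt{4618} \approx - 203.87 i$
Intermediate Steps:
$c{\left(m \right)} = 9$ ($c{\left(m \right)} = \left(2 - 3\right) \left(-4 - 5\right) = \left(-1\right) \left(-9\right) = 9$)
$u = 3 i \sqrt{4618}$ ($u = \sqrt{-42466 + \left(108 \cdot 9 - 68\right)} = \sqrt{-42466 + \left(972 - 68\right)} = \sqrt{-42466 + 904} = \sqrt{-41562} = 3 i \sqrt{4618} \approx 203.87 i$)
$- u = - 3 i \sqrt{4618}$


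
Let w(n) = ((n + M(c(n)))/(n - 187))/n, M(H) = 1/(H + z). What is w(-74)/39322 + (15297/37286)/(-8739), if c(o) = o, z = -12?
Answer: -55621235205097/1182337070953124664 ≈ -4.7043e-5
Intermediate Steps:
M(H) = 1/(-12 + H) (M(H) = 1/(H - 12) = 1/(-12 + H))
w(n) = (n + 1/(-12 + n))/(n*(-187 + n)) (w(n) = ((n + 1/(-12 + n))/(n - 187))/n = ((n + 1/(-12 + n))/(-187 + n))/n = (n + 1/(-12 + n))/(n*(-187 + n)))
w(-74)/39322 + (15297/37286)/(-8739) = ((1 - 74*(-12 - 74))/((-74)*(-187 - 74)*(-12 - 74)))/39322 + (15297/37286)/(-8739) = -1/74*(1 - 74*(-86))/(-261*(-86))*(1/39322) + (15297*(1/37286))*(-1/8739) = -1/74*(-1/261)*(-1/86)*(1 + 6364)*(1/39322) + (15297/37286)*(-1/8739) = -1/74*(-1/261)*(-1/86)*6365*(1/39322) - 5099/108614118 = -6365/1661004*1/39322 - 5099/108614118 = -6365/65313999288 - 5099/108614118 = -55621235205097/1182337070953124664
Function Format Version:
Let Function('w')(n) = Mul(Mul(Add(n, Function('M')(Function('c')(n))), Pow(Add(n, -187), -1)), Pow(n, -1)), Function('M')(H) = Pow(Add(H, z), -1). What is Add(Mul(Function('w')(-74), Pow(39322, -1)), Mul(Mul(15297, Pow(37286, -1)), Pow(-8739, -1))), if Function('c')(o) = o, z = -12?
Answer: Rational(-55621235205097, 1182337070953124664) ≈ -4.7043e-5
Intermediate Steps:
Function('M')(H) = Pow(Add(-12, H), -1) (Function('M')(H) = Pow(Add(H, -12), -1) = Pow(Add(-12, H), -1))
Function('w')(n) = Mul(Pow(n, -1), Pow(Add(-187, n), -1), Add(n, Pow(Add(-12, n), -1))) (Function('w')(n) = Mul(Mul(Add(n, Pow(Add(-12, n), -1)), Pow(Add(n, -187), -1)), Pow(n, -1)) = Mul(Mul(Add(n, Pow(Add(-12, n), -1)), Pow(Add(-187, n), -1)), Pow(n, -1)) = Mul(Mul(Pow(Add(-187, n), -1), Add(n, Pow(Add(-12, n), -1))), Pow(n, -1)) = Mul(Pow(n, -1), Pow(Add(-187, n), -1), Add(n, Pow(Add(-12, n), -1))))
Add(Mul(Function('w')(-74), Pow(39322, -1)), Mul(Mul(15297, Pow(37286, -1)), Pow(-8739, -1))) = Add(Mul(Mul(Pow(-74, -1), Pow(Add(-187, -74), -1), Pow(Add(-12, -74), -1), Add(1, Mul(-74, Add(-12, -74)))), Pow(39322, -1)), Mul(Mul(15297, Pow(37286, -1)), Pow(-8739, -1))) = Add(Mul(Mul(Rational(-1, 74), Pow(-261, -1), Pow(-86, -1), Add(1, Mul(-74, -86))), Rational(1, 39322)), Mul(Mul(15297, Rational(1, 37286)), Rational(-1, 8739))) = Add(Mul(Mul(Rational(-1, 74), Rational(-1, 261), Rational(-1, 86), Add(1, 6364)), Rational(1, 39322)), Mul(Rational(15297, 37286), Rational(-1, 8739))) = Add(Mul(Mul(Rational(-1, 74), Rational(-1, 261), Rational(-1, 86), 6365), Rational(1, 39322)), Rational(-5099, 108614118)) = Add(Mul(Rational(-6365, 1661004), Rational(1, 39322)), Rational(-5099, 108614118)) = Add(Rational(-6365, 65313999288), Rational(-5099, 108614118)) = Rational(-55621235205097, 1182337070953124664)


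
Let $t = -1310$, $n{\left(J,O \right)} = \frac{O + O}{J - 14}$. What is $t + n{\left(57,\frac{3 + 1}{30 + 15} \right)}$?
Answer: $- \frac{2534842}{1935} \approx -1310.0$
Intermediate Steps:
$n{\left(J,O \right)} = \frac{2 O}{-14 + J}$
$t + n{\left(57,\frac{3 + 1}{30 + 15} \right)} = -1310 + \frac{2 \frac{3 + 1}{30 + 15}}{-14 + 57} = -1310 + \frac{2 \cdot \frac{4}{45}}{43} = -1310 + 2 \cdot 4 \cdot \frac{1}{45} \cdot \frac{1}{43} = -1310 + 2 \cdot \frac{4}{45} \cdot \frac{1}{43} = -1310 + \frac{8}{1935} = - \frac{2534842}{1935}$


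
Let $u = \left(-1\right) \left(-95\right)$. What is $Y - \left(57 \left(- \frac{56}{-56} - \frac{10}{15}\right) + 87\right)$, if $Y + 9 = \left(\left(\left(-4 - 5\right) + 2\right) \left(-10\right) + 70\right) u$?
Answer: $13185$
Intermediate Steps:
$u = 95$
$Y = 13291$ ($Y = -9 + \left(\left(\left(-4 - 5\right) + 2\right) \left(-10\right) + 70\right) 95 = -9 + \left(\left(-9 + 2\right) \left(-10\right) + 70\right) 95 = -9 + \left(\left(-7\right) \left(-10\right) + 70\right) 95 = -9 + \left(70 + 70\right) 95 = -9 + 140 \cdot 95 = -9 + 13300 = 13291$)
$Y - \left(57 \left(- \frac{56}{-56} - \frac{10}{15}\right) + 87\right) = 13291 - \left(57 \left(- \frac{56}{-56} - \frac{10}{15}\right) + 87\right) = 13291 - \left(57 \left(\left(-56\right) \left(- \frac{1}{56}\right) - \frac{2}{3}\right) + 87\right) = 13291 - \left(57 \left(1 - \frac{2}{3}\right) + 87\right) = 13291 - \left(57 \cdot \frac{1}{3} + 87\right) = 13291 - \left(19 + 87\right) = 13291 - 106 = 13185$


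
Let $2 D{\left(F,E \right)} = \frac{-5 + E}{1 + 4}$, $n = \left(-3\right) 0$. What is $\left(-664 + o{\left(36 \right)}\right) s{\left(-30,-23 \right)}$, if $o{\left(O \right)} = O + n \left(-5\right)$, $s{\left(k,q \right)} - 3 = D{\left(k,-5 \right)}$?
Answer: $-1256$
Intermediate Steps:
$n = 0$
$D{\left(F,E \right)} = - \frac{1}{2} + \frac{E}{10}$ ($D{\left(F,E \right)} = \frac{\left(-5 + E\right) \frac{1}{1 + 4}}{2} = \frac{\left(-5 + E\right) \frac{1}{5}}{2} = \frac{-1 + \frac{E}{5}}{2} = - \frac{1}{2} + \frac{E}{10}$)
$s{\left(k,q \right)} = 2$ ($s{\left(k,q \right)} = 3 + \left(- \frac{1}{2} + \frac{1}{10} \left(-5\right)\right) = 3 - 1 = 2$)
$o{\left(O \right)} = O$ ($o{\left(O \right)} = O + 0 \left(-5\right) = O + 0 = O$)
$\left(-664 + o{\left(36 \right)}\right) s{\left(-30,-23 \right)} = \left(-664 + 36\right) 2 = \left(-628\right) 2 = -1256$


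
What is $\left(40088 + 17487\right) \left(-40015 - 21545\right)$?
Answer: $-3544317000$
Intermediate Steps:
$\left(40088 + 17487\right) \left(-40015 - 21545\right) = 57575 \left(-61560\right) = -3544317000$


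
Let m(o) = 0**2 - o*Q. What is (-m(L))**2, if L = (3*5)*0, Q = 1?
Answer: 0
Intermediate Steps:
L = 0 (L = 15*0 = 0)
m(o) = -o (m(o) = 0**2 - o = 0 - o = -o)
(-m(L))**2 = (-(-1)*0)**2 = (-1*0)**2 = 0**2 = 0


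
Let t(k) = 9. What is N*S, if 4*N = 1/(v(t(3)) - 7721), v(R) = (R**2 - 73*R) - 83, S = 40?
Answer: -1/838 ≈ -0.0011933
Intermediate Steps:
v(R) = -83 + R**2 - 73*R
N = -1/33520 (N = 1/(4*((-83 + 9**2 - 73*9) - 7721)) = 1/(4*((-83 + 81 - 657) - 7721)) = 1/(4*(-659 - 7721)) = (1/4)/(-8380) = (1/4)*(-1/8380) = -1/33520 ≈ -2.9833e-5)
N*S = -1/33520*40 = -1/838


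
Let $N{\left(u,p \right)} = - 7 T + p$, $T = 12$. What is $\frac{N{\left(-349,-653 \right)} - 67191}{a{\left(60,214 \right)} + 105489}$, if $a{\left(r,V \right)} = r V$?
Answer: $- \frac{67928}{118329} \approx -0.57406$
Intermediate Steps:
$N{\left(u,p \right)} = -84 + p$ ($N{\left(u,p \right)} = \left(-7\right) 12 + p = -84 + p$)
$a{\left(r,V \right)} = V r$
$\frac{N{\left(-349,-653 \right)} - 67191}{a{\left(60,214 \right)} + 105489} = \frac{\left(-84 - 653\right) - 67191}{214 \cdot 60 + 105489} = \frac{-737 - 67191}{12840 + 105489} = - \frac{67928}{118329}$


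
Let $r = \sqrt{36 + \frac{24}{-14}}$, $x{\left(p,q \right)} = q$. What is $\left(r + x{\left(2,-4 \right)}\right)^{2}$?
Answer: $\frac{352}{7} - \frac{32 \sqrt{105}}{7} \approx 3.4425$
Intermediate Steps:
$r = \frac{4 \sqrt{105}}{7}$ ($r = \sqrt{36 + 24 \left(- \frac{1}{14}\right)} = \sqrt{36 - \frac{12}{7}} = \sqrt{\frac{240}{7}} = \frac{4 \sqrt{105}}{7} \approx 5.8554$)
$\left(r + x{\left(2,-4 \right)}\right)^{2} = \left(\frac{4 \sqrt{105}}{7} - 4\right)^{2} = \left(-4 + \frac{4 \sqrt{105}}{7}\right)^{2}$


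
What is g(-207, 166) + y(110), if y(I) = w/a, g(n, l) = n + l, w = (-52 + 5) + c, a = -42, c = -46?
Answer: -543/14 ≈ -38.786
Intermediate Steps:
w = -93 (w = (-52 + 5) - 46 = -47 - 46 = -93)
g(n, l) = l + n
y(I) = 31/14 (y(I) = -93/(-42) = -93*(-1/42) = 31/14)
g(-207, 166) + y(110) = (166 - 207) + 31/14 = -41 + 31/14 = -543/14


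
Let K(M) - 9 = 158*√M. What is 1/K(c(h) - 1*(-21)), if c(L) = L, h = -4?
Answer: -9/424307 + 158*√17/424307 ≈ 0.0015141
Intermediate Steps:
K(M) = 9 + 158*√M
1/K(c(h) - 1*(-21)) = 1/(9 + 158*√(-4 - 1*(-21))) = 1/(9 + 158*√(-4 + 21)) = 1/(9 + 158*√17)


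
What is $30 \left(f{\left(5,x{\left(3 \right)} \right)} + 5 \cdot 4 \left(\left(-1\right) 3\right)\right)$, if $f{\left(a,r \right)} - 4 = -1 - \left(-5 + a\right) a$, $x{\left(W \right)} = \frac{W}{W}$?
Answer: $-1710$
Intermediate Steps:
$x{\left(W \right)} = 1$
$f{\left(a,r \right)} = 3 - a \left(-5 + a\right)$ ($f{\left(a,r \right)} = 4 - \left(1 + \left(-5 + a\right) a\right) = 4 - \left(1 + a \left(-5 + a\right)\right) = 3 - a \left(-5 + a\right)$)
$30 \left(f{\left(5,x{\left(3 \right)} \right)} + 5 \cdot 4 \left(\left(-1\right) 3\right)\right) = 30 \left(\left(3 - 5^{2} + 5 \cdot 5\right) + 5 \cdot 4 \left(\left(-1\right) 3\right)\right) = 30 \left(\left(3 - 25 + 25\right) + 20 \left(-3\right)\right) = 30 \left(\left(3 - 25 + 25\right) - 60\right) = 30 \left(3 - 60\right) = 30 \left(-57\right) = -1710$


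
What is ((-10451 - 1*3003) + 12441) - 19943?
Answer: -20956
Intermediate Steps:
((-10451 - 1*3003) + 12441) - 19943 = ((-10451 - 3003) + 12441) - 19943 = (-13454 + 12441) - 19943 = -1013 - 19943 = -20956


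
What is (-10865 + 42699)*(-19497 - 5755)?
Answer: -803872168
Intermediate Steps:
(-10865 + 42699)*(-19497 - 5755) = 31834*(-25252) = -803872168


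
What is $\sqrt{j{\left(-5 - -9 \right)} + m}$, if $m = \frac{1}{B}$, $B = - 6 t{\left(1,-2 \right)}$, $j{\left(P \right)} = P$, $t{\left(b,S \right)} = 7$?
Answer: $\frac{\sqrt{7014}}{42} \approx 1.994$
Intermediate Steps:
$B = -42$ ($B = \left(-6\right) 7 = -42$)
$m = - \frac{1}{42}$ ($m = \frac{1}{-42} = - \frac{1}{42} \approx -0.02381$)
$\sqrt{j{\left(-5 - -9 \right)} + m} = \sqrt{\left(-5 - -9\right) - \frac{1}{42}} = \sqrt{\left(-5 + 9\right) - \frac{1}{42}} = \sqrt{4 - \frac{1}{42}} = \sqrt{\frac{167}{42}} = \frac{\sqrt{7014}}{42}$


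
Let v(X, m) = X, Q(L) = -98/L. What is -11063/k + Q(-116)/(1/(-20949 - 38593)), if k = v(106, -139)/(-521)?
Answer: 12520293/3074 ≈ 4073.0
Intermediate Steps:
k = -106/521 (k = 106/(-521) = 106*(-1/521) = -106/521 ≈ -0.20345)
-11063/k + Q(-116)/(1/(-20949 - 38593)) = -11063/(-106/521) + (-98/(-116))/(1/(-20949 - 38593)) = -11063*(-521/106) + (-98*(-1/116))/(1/(-59542)) = 5763823/106 + 49/(58*(-1/59542)) = 5763823/106 + (49/58)*(-59542) = 5763823/106 - 1458779/29 = 12520293/3074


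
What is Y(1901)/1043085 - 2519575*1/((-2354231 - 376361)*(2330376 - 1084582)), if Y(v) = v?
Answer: 6469364633110123/3548319749826118080 ≈ 0.0018232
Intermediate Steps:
Y(1901)/1043085 - 2519575*1/((-2354231 - 376361)*(2330376 - 1084582)) = 1901/1043085 - 2519575*1/((-2354231 - 376361)*(2330376 - 1084582)) = 1901*(1/1043085) - 2519575/((-2730592*1245794)) = 1901/1043085 - 2519575/(-3401755130048) = 1901/1043085 - 2519575*(-1/3401755130048) = 1901/1043085 + 2519575/3401755130048 = 6469364633110123/3548319749826118080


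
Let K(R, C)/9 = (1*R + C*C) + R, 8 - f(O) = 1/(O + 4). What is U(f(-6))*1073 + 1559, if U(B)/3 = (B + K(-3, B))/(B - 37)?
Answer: -2536345/38 ≈ -66746.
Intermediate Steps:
f(O) = 8 - 1/(4 + O) (f(O) = 8 - 1/(O + 4) = 8 - 1/(4 + O))
K(R, C) = 9*C² + 18*R (K(R, C) = 9*((1*R + C*C) + R) = 9*((R + C²) + R) = 9*(C² + 2*R) = 9*C² + 18*R)
U(B) = 3*(-54 + B + 9*B²)/(-37 + B) (U(B) = 3*((B + (9*B² + 18*(-3)))/(B - 37)) = 3*((B + (9*B² - 54))/(-37 + B)) = 3*((B + (-54 + 9*B²))/(-37 + B)) = 3*((-54 + B + 9*B²)/(-37 + B)) = 3*(-54 + B + 9*B²)/(-37 + B))
U(f(-6))*1073 + 1559 = (3*(-54 + (31 + 8*(-6))/(4 - 6) + 9*((31 + 8*(-6))/(4 - 6))²)/(-37 + (31 + 8*(-6))/(4 - 6)))*1073 + 1559 = (3*(-54 + (31 - 48)/(-2) + 9*((31 - 48)/(-2))²)/(-37 + (31 - 48)/(-2)))*1073 + 1559 = (3*(-54 - ½*(-17) + 9*(-½*(-17))²)/(-37 - ½*(-17)))*1073 + 1559 = (3*(-54 + 17/2 + 9*(17/2)²)/(-37 + 17/2))*1073 + 1559 = (3*(-54 + 17/2 + 9*(289/4))/(-57/2))*1073 + 1559 = (3*(-2/57)*(-54 + 17/2 + 2601/4))*1073 + 1559 = (3*(-2/57)*(2419/4))*1073 + 1559 = -2419/38*1073 + 1559 = -2595587/38 + 1559 = -2536345/38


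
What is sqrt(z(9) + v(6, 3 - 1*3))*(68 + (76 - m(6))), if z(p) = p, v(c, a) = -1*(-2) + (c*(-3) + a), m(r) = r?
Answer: 138*I*sqrt(7) ≈ 365.11*I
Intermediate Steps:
v(c, a) = 2 + a - 3*c (v(c, a) = 2 + (-3*c + a) = 2 + (a - 3*c) = 2 + a - 3*c)
sqrt(z(9) + v(6, 3 - 1*3))*(68 + (76 - m(6))) = sqrt(9 + (2 + (3 - 1*3) - 3*6))*(68 + (76 - 1*6)) = sqrt(9 + (2 + (3 - 3) - 18))*(68 + (76 - 6)) = sqrt(9 + (2 + 0 - 18))*(68 + 70) = sqrt(9 - 16)*138 = sqrt(-7)*138 = (I*sqrt(7))*138 = 138*I*sqrt(7)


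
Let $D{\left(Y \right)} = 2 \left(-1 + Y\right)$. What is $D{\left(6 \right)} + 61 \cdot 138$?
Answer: $8428$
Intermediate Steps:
$D{\left(Y \right)} = -2 + 2 Y$
$D{\left(6 \right)} + 61 \cdot 138 = \left(-2 + 2 \cdot 6\right) + 61 \cdot 138 = \left(-2 + 12\right) + 8418 = 10 + 8418 = 8428$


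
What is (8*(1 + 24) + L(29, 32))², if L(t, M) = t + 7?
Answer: 55696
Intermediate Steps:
L(t, M) = 7 + t
(8*(1 + 24) + L(29, 32))² = (8*(1 + 24) + (7 + 29))² = (8*25 + 36)² = (200 + 36)² = 236² = 55696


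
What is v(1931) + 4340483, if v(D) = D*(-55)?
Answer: 4234278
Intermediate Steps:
v(D) = -55*D
v(1931) + 4340483 = -55*1931 + 4340483 = -106205 + 4340483 = 4234278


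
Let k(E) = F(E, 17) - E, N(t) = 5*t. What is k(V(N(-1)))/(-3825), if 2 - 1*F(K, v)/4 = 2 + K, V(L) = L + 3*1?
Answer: -2/765 ≈ -0.0026144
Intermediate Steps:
V(L) = 3 + L (V(L) = L + 3 = 3 + L)
F(K, v) = -4*K (F(K, v) = 8 - 4*(2 + K) = 8 + (-8 - 4*K) = -4*K)
k(E) = -5*E (k(E) = -4*E - E = -5*E)
k(V(N(-1)))/(-3825) = -5*(3 + 5*(-1))/(-3825) = -5*(3 - 5)*(-1/3825) = -5*(-2)*(-1/3825) = 10*(-1/3825) = -2/765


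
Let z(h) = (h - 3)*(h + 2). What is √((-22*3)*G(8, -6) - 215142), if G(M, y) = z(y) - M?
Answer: 3*I*√24110 ≈ 465.82*I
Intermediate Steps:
z(h) = (-3 + h)*(2 + h)
G(M, y) = -6 + y² - M - y (G(M, y) = (-6 + y² - y) - M = -6 + y² - M - y)
√((-22*3)*G(8, -6) - 215142) = √((-22*3)*(-6 + (-6)² - 1*8 - 1*(-6)) - 215142) = √(-66*(-6 + 36 - 8 + 6) - 215142) = √(-66*28 - 215142) = √(-1848 - 215142) = √(-216990) = 3*I*√24110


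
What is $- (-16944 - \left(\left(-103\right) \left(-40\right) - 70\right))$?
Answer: $20994$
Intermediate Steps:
$- (-16944 - \left(\left(-103\right) \left(-40\right) - 70\right)) = - (-16944 - \left(4120 - 70\right)) = - (-16944 - 4050) = \left(-1\right) \left(-20994\right) = 20994$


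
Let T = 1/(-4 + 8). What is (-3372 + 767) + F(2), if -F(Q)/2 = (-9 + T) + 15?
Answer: -5235/2 ≈ -2617.5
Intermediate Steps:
T = ¼ (T = 1/4 = ¼ ≈ 0.25000)
F(Q) = -25/2 (F(Q) = -2*((-9 + ¼) + 15) = -2*(-35/4 + 15) = -2*25/4 = -25/2)
(-3372 + 767) + F(2) = (-3372 + 767) - 25/2 = -2605 - 25/2 = -5235/2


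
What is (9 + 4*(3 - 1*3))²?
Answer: 81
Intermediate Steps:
(9 + 4*(3 - 1*3))² = (9 + 4*(3 - 3))² = (9 + 4*0)² = (9 + 0)² = 9² = 81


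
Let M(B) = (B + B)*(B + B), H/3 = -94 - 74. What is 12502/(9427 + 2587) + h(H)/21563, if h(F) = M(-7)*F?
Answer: -458605175/129528941 ≈ -3.5406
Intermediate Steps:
H = -504 (H = 3*(-94 - 74) = 3*(-168) = -504)
M(B) = 4*B² (M(B) = (2*B)*(2*B) = 4*B²)
h(F) = 196*F (h(F) = (4*(-7)²)*F = (4*49)*F = 196*F)
12502/(9427 + 2587) + h(H)/21563 = 12502/(9427 + 2587) + (196*(-504))/21563 = 12502/12014 - 98784*1/21563 = 12502*(1/12014) - 98784/21563 = 6251/6007 - 98784/21563 = -458605175/129528941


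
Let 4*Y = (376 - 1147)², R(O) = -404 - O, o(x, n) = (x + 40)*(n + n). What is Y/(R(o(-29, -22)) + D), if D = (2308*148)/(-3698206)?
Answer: 1099182636423/591029792 ≈ 1859.8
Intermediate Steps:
o(x, n) = 2*n*(40 + x) (o(x, n) = (40 + x)*(2*n) = 2*n*(40 + x))
D = -170792/1849103 (D = 341584*(-1/3698206) = -170792/1849103 ≈ -0.092365)
Y = 594441/4 (Y = (376 - 1147)²/4 = (¼)*(-771)² = (¼)*594441 = 594441/4 ≈ 1.4861e+5)
Y/(R(o(-29, -22)) + D) = 594441/(4*((-404 - 2*(-22)*(40 - 29)) - 170792/1849103)) = 594441/(4*((-404 - 2*(-22)*11) - 170792/1849103)) = 594441/(4*((-404 - 1*(-484)) - 170792/1849103)) = 594441/(4*((-404 + 484) - 170792/1849103)) = 594441/(4*(80 - 170792/1849103)) = 594441/(4*(147757448/1849103)) = (594441/4)*(1849103/147757448) = 1099182636423/591029792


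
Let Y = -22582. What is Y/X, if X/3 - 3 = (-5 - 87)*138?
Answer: 22582/38079 ≈ 0.59303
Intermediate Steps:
X = -38079 (X = 9 + 3*((-5 - 87)*138) = 9 + 3*(-92*138) = 9 + 3*(-12696) = 9 - 38088 = -38079)
Y/X = -22582/(-38079) = -22582*(-1/38079) = 22582/38079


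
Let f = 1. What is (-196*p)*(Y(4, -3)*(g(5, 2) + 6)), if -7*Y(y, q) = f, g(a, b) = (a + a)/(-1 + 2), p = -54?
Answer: -24192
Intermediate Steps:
g(a, b) = 2*a (g(a, b) = (2*a)/1 = (2*a)*1 = 2*a)
Y(y, q) = -⅐ (Y(y, q) = -⅐*1 = -⅐)
(-196*p)*(Y(4, -3)*(g(5, 2) + 6)) = (-196*(-54))*(-(2*5 + 6)/7) = 10584*(-(10 + 6)/7) = 10584*(-⅐*16) = 10584*(-16/7) = -24192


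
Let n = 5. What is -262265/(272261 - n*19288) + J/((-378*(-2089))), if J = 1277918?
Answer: 2931560258/23139274347 ≈ 0.12669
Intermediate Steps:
-262265/(272261 - n*19288) + J/((-378*(-2089))) = -262265/(272261 - 5*19288) + 1277918/((-378*(-2089))) = -262265/(272261 - 1*96440) + 1277918/789642 = -262265/(272261 - 96440) + 1277918*(1/789642) = -262265/175821 + 638959/394821 = 2931560258/23139274347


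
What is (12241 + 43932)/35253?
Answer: 56173/35253 ≈ 1.5934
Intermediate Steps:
(12241 + 43932)/35253 = 56173*(1/35253) = 56173/35253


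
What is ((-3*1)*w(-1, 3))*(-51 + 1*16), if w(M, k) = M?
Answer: -105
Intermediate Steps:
((-3*1)*w(-1, 3))*(-51 + 1*16) = (-3*1*(-1))*(-51 + 1*16) = (-3*(-1))*(-51 + 16) = 3*(-35) = -105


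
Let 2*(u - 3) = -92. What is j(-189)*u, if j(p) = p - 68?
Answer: 11051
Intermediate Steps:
j(p) = -68 + p
u = -43 (u = 3 + (½)*(-92) = 3 - 46 = -43)
j(-189)*u = (-68 - 189)*(-43) = -257*(-43) = 11051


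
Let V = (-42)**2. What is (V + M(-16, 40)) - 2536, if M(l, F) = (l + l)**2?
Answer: 252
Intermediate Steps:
M(l, F) = 4*l**2 (M(l, F) = (2*l)**2 = 4*l**2)
V = 1764
(V + M(-16, 40)) - 2536 = (1764 + 4*(-16)**2) - 2536 = (1764 + 4*256) - 2536 = (1764 + 1024) - 2536 = 2788 - 2536 = 252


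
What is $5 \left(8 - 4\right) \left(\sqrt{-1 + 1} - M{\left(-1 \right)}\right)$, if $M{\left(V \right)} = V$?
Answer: $20$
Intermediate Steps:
$5 \left(8 - 4\right) \left(\sqrt{-1 + 1} - M{\left(-1 \right)}\right) = 5 \left(8 - 4\right) \left(\sqrt{-1 + 1} - -1\right) = 5 \cdot 4 \left(\sqrt{0} + 1\right) = 20 \left(0 + 1\right) = 20 \cdot 1 = 20$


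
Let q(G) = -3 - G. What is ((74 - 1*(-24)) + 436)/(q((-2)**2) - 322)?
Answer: -534/329 ≈ -1.6231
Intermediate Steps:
((74 - 1*(-24)) + 436)/(q((-2)**2) - 322) = ((74 - 1*(-24)) + 436)/((-3 - 1*(-2)**2) - 322) = ((74 + 24) + 436)/((-3 - 1*4) - 322) = (98 + 436)/((-3 - 4) - 322) = 534/(-7 - 322) = 534/(-329) = 534*(-1/329) = -534/329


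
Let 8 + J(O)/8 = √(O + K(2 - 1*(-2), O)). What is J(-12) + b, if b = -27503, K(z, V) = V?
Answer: -27567 + 16*I*√6 ≈ -27567.0 + 39.192*I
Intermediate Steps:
J(O) = -64 + 8*√2*√O (J(O) = -64 + 8*√(O + O) = -64 + 8*√(2*O) = -64 + 8*(√2*√O) = -64 + 8*√2*√O)
J(-12) + b = (-64 + 8*√2*√(-12)) - 27503 = (-64 + 8*√2*(2*I*√3)) - 27503 = (-64 + 16*I*√6) - 27503 = -27567 + 16*I*√6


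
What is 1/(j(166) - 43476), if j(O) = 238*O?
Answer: -1/3968 ≈ -0.00025202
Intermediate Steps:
1/(j(166) - 43476) = 1/(238*166 - 43476) = 1/(39508 - 43476) = 1/(-3968) = -1/3968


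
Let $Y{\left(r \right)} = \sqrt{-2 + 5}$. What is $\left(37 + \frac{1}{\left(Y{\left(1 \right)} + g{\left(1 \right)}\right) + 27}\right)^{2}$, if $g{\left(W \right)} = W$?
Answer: $\frac{836655628}{609961} - \frac{57850 \sqrt{3}}{609961} \approx 1371.5$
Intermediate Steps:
$Y{\left(r \right)} = \sqrt{3}$
$\left(37 + \frac{1}{\left(Y{\left(1 \right)} + g{\left(1 \right)}\right) + 27}\right)^{2} = \left(37 + \frac{1}{\left(\sqrt{3} + 1\right) + 27}\right)^{2} = \left(37 + \frac{1}{\left(1 + \sqrt{3}\right) + 27}\right)^{2} = \left(37 + \frac{1}{28 + \sqrt{3}}\right)^{2}$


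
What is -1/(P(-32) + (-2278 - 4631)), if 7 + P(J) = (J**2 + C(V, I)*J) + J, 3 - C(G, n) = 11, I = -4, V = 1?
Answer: 1/5668 ≈ 0.00017643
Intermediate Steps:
C(G, n) = -8 (C(G, n) = 3 - 1*11 = 3 - 11 = -8)
P(J) = -7 + J**2 - 7*J (P(J) = -7 + ((J**2 - 8*J) + J) = -7 + (J**2 - 7*J) = -7 + J**2 - 7*J)
-1/(P(-32) + (-2278 - 4631)) = -1/((-7 + (-32)**2 - 7*(-32)) + (-2278 - 4631)) = -1/((-7 + 1024 + 224) - 6909) = -1/(1241 - 6909) = -1/(-5668) = -1*(-1/5668) = 1/5668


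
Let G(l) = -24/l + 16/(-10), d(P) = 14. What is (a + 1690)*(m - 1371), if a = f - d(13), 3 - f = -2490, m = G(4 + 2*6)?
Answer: -57286229/10 ≈ -5.7286e+6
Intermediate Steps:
G(l) = -8/5 - 24/l (G(l) = -24/l + 16*(-⅒) = -24/l - 8/5 = -8/5 - 24/l)
m = -31/10 (m = -8/5 - 24/(4 + 2*6) = -8/5 - 24/(4 + 12) = -8/5 - 24/16 = -8/5 - 24*1/16 = -8/5 - 3/2 = -31/10 ≈ -3.1000)
f = 2493 (f = 3 - 1*(-2490) = 3 + 2490 = 2493)
a = 2479 (a = 2493 - 1*14 = 2493 - 14 = 2479)
(a + 1690)*(m - 1371) = (2479 + 1690)*(-31/10 - 1371) = 4169*(-13741/10) = -57286229/10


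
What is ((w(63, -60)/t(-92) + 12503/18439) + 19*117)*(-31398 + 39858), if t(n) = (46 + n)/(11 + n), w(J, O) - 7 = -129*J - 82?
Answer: -43839975991140/424097 ≈ -1.0337e+8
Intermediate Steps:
w(J, O) = -75 - 129*J (w(J, O) = 7 + (-129*J - 82) = 7 + (-82 - 129*J) = -75 - 129*J)
t(n) = (46 + n)/(11 + n)
((w(63, -60)/t(-92) + 12503/18439) + 19*117)*(-31398 + 39858) = (((-75 - 129*63)/(((46 - 92)/(11 - 92))) + 12503/18439) + 19*117)*(-31398 + 39858) = (((-75 - 8127)/((-46/(-81))) + 12503*(1/18439)) + 2223)*8460 = ((-8202/((-1/81*(-46))) + 12503/18439) + 2223)*8460 = ((-8202/46/81 + 12503/18439) + 2223)*8460 = ((-8202*81/46 + 12503/18439) + 2223)*8460 = ((-332181/23 + 12503/18439) + 2223)*8460 = (-6124797890/424097 + 2223)*8460 = -5182030259/424097*8460 = -43839975991140/424097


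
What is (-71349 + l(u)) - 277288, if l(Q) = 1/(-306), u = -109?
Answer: -106682923/306 ≈ -3.4864e+5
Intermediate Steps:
l(Q) = -1/306
(-71349 + l(u)) - 277288 = (-71349 - 1/306) - 277288 = -21832795/306 - 277288 = -106682923/306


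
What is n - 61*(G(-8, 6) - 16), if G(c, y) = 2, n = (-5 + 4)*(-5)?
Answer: 859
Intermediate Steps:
n = 5 (n = -1*(-5) = 5)
n - 61*(G(-8, 6) - 16) = 5 - 61*(2 - 16) = 5 - 61*(-14) = 5 + 854 = 859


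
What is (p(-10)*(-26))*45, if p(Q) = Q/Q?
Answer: -1170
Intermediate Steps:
p(Q) = 1
(p(-10)*(-26))*45 = (1*(-26))*45 = -26*45 = -1170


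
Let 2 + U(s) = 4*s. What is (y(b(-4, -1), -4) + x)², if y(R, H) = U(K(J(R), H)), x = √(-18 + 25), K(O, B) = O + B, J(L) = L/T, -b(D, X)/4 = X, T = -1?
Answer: (34 - √7)² ≈ 983.09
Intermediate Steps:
b(D, X) = -4*X
J(L) = -L (J(L) = L/(-1) = L*(-1) = -L)
K(O, B) = B + O
U(s) = -2 + 4*s
x = √7 ≈ 2.6458
y(R, H) = -2 - 4*R + 4*H (y(R, H) = -2 + 4*(H - R) = -2 + (-4*R + 4*H) = -2 - 4*R + 4*H)
(y(b(-4, -1), -4) + x)² = ((-2 - (-16)*(-1) + 4*(-4)) + √7)² = ((-2 - 4*4 - 16) + √7)² = ((-2 - 16 - 16) + √7)² = (-34 + √7)²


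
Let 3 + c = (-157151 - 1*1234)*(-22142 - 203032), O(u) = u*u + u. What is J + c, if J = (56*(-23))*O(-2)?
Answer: 35664181411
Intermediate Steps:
O(u) = u + u² (O(u) = u² + u = u + u²)
c = 35664183987 (c = -3 + (-157151 - 1*1234)*(-22142 - 203032) = -3 + (-157151 - 1234)*(-225174) = -3 - 158385*(-225174) = -3 + 35664183990 = 35664183987)
J = -2576 (J = (56*(-23))*(-2*(1 - 2)) = -(-2576)*(-1) = -1288*2 = -2576)
J + c = -2576 + 35664183987 = 35664181411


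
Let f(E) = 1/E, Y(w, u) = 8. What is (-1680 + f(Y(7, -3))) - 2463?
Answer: -33143/8 ≈ -4142.9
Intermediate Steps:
(-1680 + f(Y(7, -3))) - 2463 = (-1680 + 1/8) - 2463 = -13439/8 - 2463 = -33143/8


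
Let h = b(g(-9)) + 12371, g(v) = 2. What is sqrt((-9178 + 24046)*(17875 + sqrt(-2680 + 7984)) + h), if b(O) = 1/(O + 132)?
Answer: sqrt(4772307451810 + 533939616*sqrt(1326))/134 ≈ 16336.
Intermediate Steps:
b(O) = 1/(132 + O)
h = 1657715/134 (h = 1/(132 + 2) + 12371 = 1/134 + 12371 = 1657715/134 ≈ 12371.)
sqrt((-9178 + 24046)*(17875 + sqrt(-2680 + 7984)) + h) = sqrt((-9178 + 24046)*(17875 + sqrt(-2680 + 7984)) + 1657715/134) = sqrt(14868*(17875 + sqrt(5304)) + 1657715/134) = sqrt(14868*(17875 + 2*sqrt(1326)) + 1657715/134) = sqrt((265765500 + 29736*sqrt(1326)) + 1657715/134) = sqrt(35614234715/134 + 29736*sqrt(1326))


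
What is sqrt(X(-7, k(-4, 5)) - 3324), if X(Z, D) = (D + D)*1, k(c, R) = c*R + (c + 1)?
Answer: I*sqrt(3370) ≈ 58.052*I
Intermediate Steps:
k(c, R) = 1 + c + R*c (k(c, R) = R*c + (1 + c) = 1 + c + R*c)
X(Z, D) = 2*D (X(Z, D) = (2*D)*1 = 2*D)
sqrt(X(-7, k(-4, 5)) - 3324) = sqrt(2*(1 - 4 + 5*(-4)) - 3324) = sqrt(2*(1 - 4 - 20) - 3324) = sqrt(2*(-23) - 3324) = sqrt(-46 - 3324) = sqrt(-3370) = I*sqrt(3370)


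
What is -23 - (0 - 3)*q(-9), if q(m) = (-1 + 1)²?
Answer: -23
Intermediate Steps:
q(m) = 0 (q(m) = 0² = 0)
-23 - (0 - 3)*q(-9) = -23 - (0 - 3)*0 = -23 - (-3)*0 = -23 - 1*0 = -23 + 0 = -23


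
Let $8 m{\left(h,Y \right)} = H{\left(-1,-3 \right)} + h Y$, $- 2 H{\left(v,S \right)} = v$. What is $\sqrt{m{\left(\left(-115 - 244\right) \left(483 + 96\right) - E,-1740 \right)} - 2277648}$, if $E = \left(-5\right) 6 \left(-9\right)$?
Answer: $\frac{\sqrt{687853513}}{4} \approx 6556.7$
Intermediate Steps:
$H{\left(v,S \right)} = - \frac{v}{2}$
$E = 270$ ($E = \left(-30\right) \left(-9\right) = 270$)
$m{\left(h,Y \right)} = \frac{1}{16} + \frac{Y h}{8}$ ($m{\left(h,Y \right)} = \frac{\left(- \frac{1}{2}\right) \left(-1\right) + h Y}{8} = \frac{\frac{1}{2} + Y h}{8} = \frac{1}{16} + \frac{Y h}{8}$)
$\sqrt{m{\left(\left(-115 - 244\right) \left(483 + 96\right) - E,-1740 \right)} - 2277648} = \sqrt{\left(\frac{1}{16} + \frac{1}{8} \left(-1740\right) \left(\left(-115 - 244\right) \left(483 + 96\right) - 270\right)\right) - 2277648} = \sqrt{\left(\frac{1}{16} + \frac{1}{8} \left(-1740\right) \left(\left(-359\right) 579 - 270\right)\right) - 2277648} = \sqrt{\left(\frac{1}{16} + \frac{1}{8} \left(-1740\right) \left(-207861 - 270\right)\right) - 2277648} = \sqrt{\left(\frac{1}{16} + \frac{1}{8} \left(-1740\right) \left(-208131\right)\right) - 2277648} = \sqrt{\left(\frac{1}{16} + \frac{90536985}{2}\right) - 2277648} = \sqrt{\frac{724295881}{16} - 2277648} = \sqrt{\frac{687853513}{16}} = \frac{\sqrt{687853513}}{4}$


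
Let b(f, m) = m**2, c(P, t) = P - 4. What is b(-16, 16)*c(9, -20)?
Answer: 1280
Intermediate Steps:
c(P, t) = -4 + P
b(-16, 16)*c(9, -20) = 16**2*(-4 + 9) = 256*5 = 1280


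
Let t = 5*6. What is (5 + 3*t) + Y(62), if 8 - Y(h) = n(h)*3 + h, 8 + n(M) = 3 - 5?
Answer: 71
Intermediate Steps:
n(M) = -10 (n(M) = -8 + (3 - 5) = -8 - 2 = -10)
t = 30
Y(h) = 38 - h (Y(h) = 8 - (-10*3 + h) = 8 - (-30 + h) = 8 + (30 - h) = 38 - h)
(5 + 3*t) + Y(62) = (5 + 3*30) + (38 - 1*62) = (5 + 90) + (38 - 62) = 95 - 24 = 71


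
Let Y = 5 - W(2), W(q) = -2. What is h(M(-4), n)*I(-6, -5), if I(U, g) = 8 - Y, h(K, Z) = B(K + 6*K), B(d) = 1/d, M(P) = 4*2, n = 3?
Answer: 1/56 ≈ 0.017857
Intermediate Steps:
M(P) = 8
B(d) = 1/d
h(K, Z) = 1/(7*K) (h(K, Z) = 1/(K + 6*K) = 1/(7*K))
Y = 7 (Y = 5 - 1*(-2) = 5 + 2 = 7)
I(U, g) = 1 (I(U, g) = 8 - 1*7 = 8 - 7 = 1)
h(M(-4), n)*I(-6, -5) = ((⅐)/8)*1 = ((⅐)*(⅛))*1 = (1/56)*1 = 1/56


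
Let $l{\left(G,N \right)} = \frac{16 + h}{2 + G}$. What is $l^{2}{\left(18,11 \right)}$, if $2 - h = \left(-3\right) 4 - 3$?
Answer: $\frac{1089}{400} \approx 2.7225$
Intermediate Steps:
$h = 17$ ($h = 2 - \left(\left(-3\right) 4 - 3\right) = 2 - \left(-12 - 3\right) = 2 - -15 = 2 + 15 = 17$)
$l{\left(G,N \right)} = \frac{33}{2 + G}$ ($l{\left(G,N \right)} = \frac{16 + 17}{2 + G} = \frac{33}{2 + G}$)
$l^{2}{\left(18,11 \right)} = \left(\frac{33}{2 + 18}\right)^{2} = \left(\frac{33}{20}\right)^{2} = \frac{1089}{400}$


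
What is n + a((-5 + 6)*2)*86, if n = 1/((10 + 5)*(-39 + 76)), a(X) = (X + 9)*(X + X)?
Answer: 2100121/555 ≈ 3784.0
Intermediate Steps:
a(X) = 2*X*(9 + X) (a(X) = (9 + X)*(2*X) = 2*X*(9 + X))
n = 1/555 (n = 1/(15*37) = 1/555 ≈ 0.0018018)
n + a((-5 + 6)*2)*86 = 1/555 + (2*((-5 + 6)*2)*(9 + (-5 + 6)*2))*86 = 1/555 + (2*(1*2)*(9 + 1*2))*86 = 1/555 + (2*2*(9 + 2))*86 = 1/555 + (2*2*11)*86 = 1/555 + 44*86 = 1/555 + 3784 = 2100121/555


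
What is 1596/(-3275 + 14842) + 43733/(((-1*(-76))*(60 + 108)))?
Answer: 526237339/147687456 ≈ 3.5632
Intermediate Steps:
1596/(-3275 + 14842) + 43733/(((-1*(-76))*(60 + 108))) = 1596/11567 + 43733/((76*168)) = 1596*(1/11567) + 43733/12768 = 1596/11567 + 43733*(1/12768) = 1596/11567 + 43733/12768 = 526237339/147687456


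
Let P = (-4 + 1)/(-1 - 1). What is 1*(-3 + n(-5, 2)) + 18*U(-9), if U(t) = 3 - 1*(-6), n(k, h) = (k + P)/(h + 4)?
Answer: 1901/12 ≈ 158.42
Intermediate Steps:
P = 3/2 (P = -3/(-2) = -3*(-½) = 3/2 ≈ 1.5000)
n(k, h) = (3/2 + k)/(4 + h) (n(k, h) = (k + 3/2)/(h + 4) = (3/2 + k)/(4 + h))
U(t) = 9 (U(t) = 3 + 6 = 9)
1*(-3 + n(-5, 2)) + 18*U(-9) = 1*(-3 + (3/2 - 5)/(4 + 2)) + 18*9 = 1*(-3 - 7/2/6) + 162 = 1*(-3 + (⅙)*(-7/2)) + 162 = 1*(-3 - 7/12) + 162 = 1*(-43/12) + 162 = -43/12 + 162 = 1901/12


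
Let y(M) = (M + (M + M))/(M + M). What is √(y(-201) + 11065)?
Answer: √44266/2 ≈ 105.20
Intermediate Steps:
y(M) = 3/2 (y(M) = (M + 2*M)/((2*M)) = (3*M)*(1/(2*M)) = 3/2)
√(y(-201) + 11065) = √(3/2 + 11065) = √(22133/2) = √44266/2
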